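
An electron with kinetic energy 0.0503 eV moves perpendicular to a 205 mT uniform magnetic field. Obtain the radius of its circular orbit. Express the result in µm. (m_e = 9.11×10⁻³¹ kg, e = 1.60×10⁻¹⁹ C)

r ≈ 3.69 µm

Convert the energy: K = 0.0503 eV = 8.05×10^-21 J.
v = √(2K/m) = √(2·8.05×10^-21/9.11×10^-31) = 1.33×10^5 m/s.
r = mv/(qB) = (9.11×10^-31)(1.33×10^5) / [(1×1.60×10^-19)(0.205)] = 3.69×10^-6 m.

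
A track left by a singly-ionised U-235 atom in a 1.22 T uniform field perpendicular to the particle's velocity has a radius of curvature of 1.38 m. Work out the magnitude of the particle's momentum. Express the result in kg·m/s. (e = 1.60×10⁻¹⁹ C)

Since qvB = mv²/r, the momentum p = mv = qBr.
p = (1×1.60×10^-19)(1.22)(1.38) = 2.69×10^-19 kg·m/s.

p ≈ 2.69×10^-19 kg·m/s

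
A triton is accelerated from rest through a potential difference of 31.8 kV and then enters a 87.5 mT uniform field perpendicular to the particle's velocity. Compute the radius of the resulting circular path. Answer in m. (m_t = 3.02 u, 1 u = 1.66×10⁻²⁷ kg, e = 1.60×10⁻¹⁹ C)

r ≈ 0.510 m

The kinetic energy gained is K = qV = (1×1.60×10^-19)(3.18×10^4) = 5.09×10^-15 J.
v = √(2K/m) = 1.42×10^6 m/s.
r = mv/(qB) = (5.01×10^-27)(1.42×10^6) / [(1×1.60×10^-19)(0.0875)] = 0.510 m.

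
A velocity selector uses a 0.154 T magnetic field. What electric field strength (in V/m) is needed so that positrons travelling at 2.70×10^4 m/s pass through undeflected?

E ≈ 4160 V/m

qE = qvB ⇒ E = vB = (2.70×10^4)(0.154) = 4160 V/m.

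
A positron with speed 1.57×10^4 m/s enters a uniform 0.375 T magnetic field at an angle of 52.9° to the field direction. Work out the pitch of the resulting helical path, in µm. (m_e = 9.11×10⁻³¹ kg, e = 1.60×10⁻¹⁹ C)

pitch ≈ 0.903 µm

The velocity component along B is v∥ = v cos52.9° = 9470 m/s.
The cyclotron period T = 2πm/(qB) = 9.54×10^-11 s is set by m, q, B alone.
Pitch = v∥·T = (9470)(9.54×10^-11) = 9.03×10^-7 m.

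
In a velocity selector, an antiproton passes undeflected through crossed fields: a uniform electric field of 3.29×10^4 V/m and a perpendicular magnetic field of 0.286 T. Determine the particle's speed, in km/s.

v ≈ 115 km/s

For zero net force, qE = qvB, so v = E/B.
v = (3.29×10^4) / (0.286) = 1.15×10^5 m/s.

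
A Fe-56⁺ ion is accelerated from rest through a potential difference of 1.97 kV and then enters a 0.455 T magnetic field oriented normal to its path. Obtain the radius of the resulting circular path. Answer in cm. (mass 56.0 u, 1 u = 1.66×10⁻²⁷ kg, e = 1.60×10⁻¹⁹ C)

The kinetic energy gained is K = qV = (1×1.60×10^-19)(1970) = 3.15×10^-16 J.
v = √(2K/m) = 8.23×10^4 m/s.
r = mv/(qB) = (9.30×10^-26)(8.23×10^4) / [(1×1.60×10^-19)(0.455)] = 0.105 m.

r ≈ 10.5 cm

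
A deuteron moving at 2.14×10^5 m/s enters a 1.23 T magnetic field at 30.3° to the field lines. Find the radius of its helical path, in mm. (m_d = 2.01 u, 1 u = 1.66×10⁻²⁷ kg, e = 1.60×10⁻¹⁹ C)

Only the perpendicular component v⊥ = v sin30.3° = 1.08×10^5 m/s is bent by the field.
r = m v⊥ /(qB) = (3.34×10^-27)(1.08×10^5) / [(1×1.60×10^-19)(1.23)] = 1.83×10^-3 m.

r ≈ 1.83 mm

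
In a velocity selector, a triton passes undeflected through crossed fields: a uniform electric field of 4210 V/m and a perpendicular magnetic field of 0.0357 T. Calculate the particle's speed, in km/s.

For zero net force, qE = qvB, so v = E/B.
v = (4210) / (0.0357) = 1.18×10^5 m/s.

v ≈ 118 km/s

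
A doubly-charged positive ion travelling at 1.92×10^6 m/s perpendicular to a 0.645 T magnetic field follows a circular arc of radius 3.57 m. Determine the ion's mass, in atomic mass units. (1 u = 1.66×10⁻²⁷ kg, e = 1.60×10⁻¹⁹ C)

qvB = mv²/r ⇒ m = qBr/v.
m = (2×1.60×10^-19)(0.645)(3.57) / (1.92×10^6) = 3.84×10^-25 kg = 231 u.

m ≈ 231 u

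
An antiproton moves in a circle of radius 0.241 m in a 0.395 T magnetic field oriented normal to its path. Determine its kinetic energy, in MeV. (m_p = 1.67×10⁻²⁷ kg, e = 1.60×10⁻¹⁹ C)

K ≈ 0.434 MeV

v = qBr/m = (1×1.60×10^-19)(0.395)(0.241) / (1.67×10^-27) = 9.12×10^6 m/s.
K = ½mv² = 0.5·(1.67×10^-27)·(9.12×10^6)² = 6.95×10^-14 J = 0.434 MeV.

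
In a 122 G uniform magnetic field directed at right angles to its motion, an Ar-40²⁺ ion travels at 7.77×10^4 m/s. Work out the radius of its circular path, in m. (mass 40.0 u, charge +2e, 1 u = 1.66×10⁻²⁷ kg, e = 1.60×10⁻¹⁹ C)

r ≈ 1.32 m

The magnetic force provides the centripetal force: qvB = mv²/r, so r = mv/(qB).
r = (6.64×10^-26 kg)(7.77×10^4 m/s) / [(2×1.60×10^-19 C)(0.0122 T)] = 1.32 m.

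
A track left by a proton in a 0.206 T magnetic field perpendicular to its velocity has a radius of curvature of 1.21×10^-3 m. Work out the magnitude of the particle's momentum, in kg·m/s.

p ≈ 3.99×10^-23 kg·m/s

Since qvB = mv²/r, the momentum p = mv = qBr.
p = (1×1.60×10^-19)(0.206)(1.21×10^-3) = 3.99×10^-23 kg·m/s.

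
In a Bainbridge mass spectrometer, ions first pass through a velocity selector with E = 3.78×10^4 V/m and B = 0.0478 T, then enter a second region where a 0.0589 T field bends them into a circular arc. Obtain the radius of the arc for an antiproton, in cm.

The selector passes v = E/B = 3.78×10^4/0.0478 = 7.91×10^5 m/s.
In the deflection region, r = mv/(qB₂) = (1.67×10^-27)(7.91×10^5) / [(1×1.60×10^-19)(0.0589)] = 0.140 m.

r ≈ 14.0 cm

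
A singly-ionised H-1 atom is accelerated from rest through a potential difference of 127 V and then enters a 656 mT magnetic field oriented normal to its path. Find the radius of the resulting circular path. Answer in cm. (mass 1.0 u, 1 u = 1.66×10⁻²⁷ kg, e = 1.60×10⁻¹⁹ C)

The kinetic energy gained is K = qV = (1×1.60×10^-19)(127) = 2.03×10^-17 J.
v = √(2K/m) = 1.56×10^5 m/s.
r = mv/(qB) = (1.66×10^-27)(1.56×10^5) / [(1×1.60×10^-19)(0.656)] = 2.47×10^-3 m.

r ≈ 0.247 cm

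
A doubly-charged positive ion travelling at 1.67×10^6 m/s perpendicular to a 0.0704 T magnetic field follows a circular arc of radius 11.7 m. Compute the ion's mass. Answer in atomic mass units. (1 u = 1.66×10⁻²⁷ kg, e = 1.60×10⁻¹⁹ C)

m ≈ 95.1 u

qvB = mv²/r ⇒ m = qBr/v.
m = (2×1.60×10^-19)(0.0704)(11.7) / (1.67×10^6) = 1.58×10^-25 kg = 95.1 u.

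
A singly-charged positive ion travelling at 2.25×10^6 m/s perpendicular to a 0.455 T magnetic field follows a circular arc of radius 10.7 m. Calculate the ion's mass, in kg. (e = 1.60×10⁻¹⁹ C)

m ≈ 3.46×10^-25 kg

qvB = mv²/r ⇒ m = qBr/v.
m = (1×1.60×10^-19)(0.455)(10.7) / (2.25×10^6) = 3.46×10^-25 kg.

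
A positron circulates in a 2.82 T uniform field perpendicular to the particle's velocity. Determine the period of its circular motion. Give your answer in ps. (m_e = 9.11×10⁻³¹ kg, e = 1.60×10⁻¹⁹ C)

The cyclotron period is independent of speed: T = 2πm/(qB).
T = 2π(9.11×10^-31) / [(1×1.60×10^-19)(2.82)] = 1.27×10^-11 s.

T ≈ 12.7 ps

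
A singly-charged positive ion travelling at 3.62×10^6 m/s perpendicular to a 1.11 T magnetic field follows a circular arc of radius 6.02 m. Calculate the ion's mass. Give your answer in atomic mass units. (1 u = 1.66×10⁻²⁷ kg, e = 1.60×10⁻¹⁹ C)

qvB = mv²/r ⇒ m = qBr/v.
m = (1×1.60×10^-19)(1.11)(6.02) / (3.62×10^6) = 2.95×10^-25 kg = 178 u.

m ≈ 178 u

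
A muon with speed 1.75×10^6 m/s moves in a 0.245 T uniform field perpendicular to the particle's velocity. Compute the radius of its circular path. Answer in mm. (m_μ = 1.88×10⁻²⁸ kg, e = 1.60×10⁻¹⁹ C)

The magnetic force provides the centripetal force: qvB = mv²/r, so r = mv/(qB).
r = (1.88×10^-28 kg)(1.75×10^6 m/s) / [(1×1.60×10^-19 C)(0.245 T)] = 8.39×10^-3 m.

r ≈ 8.39 mm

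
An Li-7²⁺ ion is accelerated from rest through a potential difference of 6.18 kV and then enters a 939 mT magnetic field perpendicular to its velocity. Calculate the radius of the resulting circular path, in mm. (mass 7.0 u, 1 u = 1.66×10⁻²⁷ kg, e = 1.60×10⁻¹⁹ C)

r ≈ 22.6 mm

The kinetic energy gained is K = qV = (2×1.60×10^-19)(6180) = 1.98×10^-15 J.
v = √(2K/m) = 5.83×10^5 m/s.
r = mv/(qB) = (1.16×10^-26)(5.83×10^5) / [(2×1.60×10^-19)(0.939)] = 0.0226 m.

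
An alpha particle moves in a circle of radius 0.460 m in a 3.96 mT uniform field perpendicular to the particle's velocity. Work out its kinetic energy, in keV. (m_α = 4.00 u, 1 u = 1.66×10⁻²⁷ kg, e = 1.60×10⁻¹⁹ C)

K ≈ 0.160 keV

v = qBr/m = (2×1.60×10^-19)(3.96×10^-3)(0.460) / (6.64×10^-27) = 8.78×10^4 m/s.
K = ½mv² = 0.5·(6.64×10^-27)·(8.78×10^4)² = 2.56×10^-17 J = 0.160 keV.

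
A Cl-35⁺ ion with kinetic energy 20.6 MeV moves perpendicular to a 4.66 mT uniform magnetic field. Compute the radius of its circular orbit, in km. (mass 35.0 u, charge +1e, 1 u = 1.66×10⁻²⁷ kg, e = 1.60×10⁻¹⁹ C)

r ≈ 0.830 km

Convert the energy: K = 20.6 MeV = 3.30×10^-12 J.
v = √(2K/m) = √(2·3.30×10^-12/5.81×10^-26) = 1.07×10^7 m/s.
r = mv/(qB) = (5.81×10^-26)(1.07×10^7) / [(1×1.60×10^-19)(4.66×10^-3)] = 830 m.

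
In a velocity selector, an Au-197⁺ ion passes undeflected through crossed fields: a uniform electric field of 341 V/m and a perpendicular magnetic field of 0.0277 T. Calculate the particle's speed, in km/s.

v ≈ 12.3 km/s

For zero net force, qE = qvB, so v = E/B.
v = (341) / (0.0277) = 1.23×10^4 m/s.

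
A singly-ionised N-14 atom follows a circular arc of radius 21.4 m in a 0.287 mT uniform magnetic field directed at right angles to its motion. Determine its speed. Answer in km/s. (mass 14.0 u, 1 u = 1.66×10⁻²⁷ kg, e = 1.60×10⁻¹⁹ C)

v ≈ 42.3 km/s

From qvB = mv²/r, v = qBr/m.
v = (1×1.60×10^-19)(2.87×10^-4)(21.4) / (2.32×10^-26) = 4.23×10^4 m/s.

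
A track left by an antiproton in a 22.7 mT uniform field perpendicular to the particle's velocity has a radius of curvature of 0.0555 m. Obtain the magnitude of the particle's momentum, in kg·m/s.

Since qvB = mv²/r, the momentum p = mv = qBr.
p = (1×1.60×10^-19)(0.0227)(0.0555) = 2.02×10^-22 kg·m/s.

p ≈ 2.02×10^-22 kg·m/s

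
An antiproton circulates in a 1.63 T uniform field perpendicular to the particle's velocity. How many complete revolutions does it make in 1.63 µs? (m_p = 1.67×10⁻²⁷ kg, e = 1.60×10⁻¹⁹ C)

T = 2πm/(qB) = 2π(1.67×10^-27) / [(1×1.60×10^-19)(1.63)] = 4.0234×10^-8 s.
N = t/T = 1.63×10^-6 / 4.0234×10^-8 ≈ 40.51, so 40 complete revolutions.

N = 40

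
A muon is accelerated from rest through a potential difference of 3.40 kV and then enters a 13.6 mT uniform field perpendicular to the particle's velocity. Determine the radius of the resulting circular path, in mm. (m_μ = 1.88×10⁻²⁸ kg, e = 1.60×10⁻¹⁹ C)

The kinetic energy gained is K = qV = (1×1.60×10^-19)(3400) = 5.44×10^-16 J.
v = √(2K/m) = 2.41×10^6 m/s.
r = mv/(qB) = (1.88×10^-28)(2.41×10^6) / [(1×1.60×10^-19)(0.0136)] = 0.208 m.

r ≈ 208 mm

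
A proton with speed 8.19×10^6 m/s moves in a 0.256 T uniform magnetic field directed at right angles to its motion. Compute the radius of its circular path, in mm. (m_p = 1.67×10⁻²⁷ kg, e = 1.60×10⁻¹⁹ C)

r ≈ 334 mm

The magnetic force provides the centripetal force: qvB = mv²/r, so r = mv/(qB).
r = (1.67×10^-27 kg)(8.19×10^6 m/s) / [(1×1.60×10^-19 C)(0.256 T)] = 0.334 m.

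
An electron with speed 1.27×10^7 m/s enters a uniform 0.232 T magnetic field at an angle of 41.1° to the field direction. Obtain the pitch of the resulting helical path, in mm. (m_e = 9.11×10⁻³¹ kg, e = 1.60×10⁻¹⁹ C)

The velocity component along B is v∥ = v cos41.1° = 9.57×10^6 m/s.
The cyclotron period T = 2πm/(qB) = 1.54×10^-10 s is set by m, q, B alone.
Pitch = v∥·T = (9.57×10^6)(1.54×10^-10) = 1.48×10^-3 m.

pitch ≈ 1.48 mm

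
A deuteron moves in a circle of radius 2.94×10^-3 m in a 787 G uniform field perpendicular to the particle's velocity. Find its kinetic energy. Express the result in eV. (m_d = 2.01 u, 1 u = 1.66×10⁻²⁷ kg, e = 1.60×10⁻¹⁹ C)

v = qBr/m = (1×1.60×10^-19)(0.0787)(2.94×10^-3) / (3.34×10^-27) = 1.11×10^4 m/s.
K = ½mv² = 0.5·(3.34×10^-27)·(1.11×10^4)² = 2.05×10^-19 J = 1.28 eV.

K ≈ 1.28 eV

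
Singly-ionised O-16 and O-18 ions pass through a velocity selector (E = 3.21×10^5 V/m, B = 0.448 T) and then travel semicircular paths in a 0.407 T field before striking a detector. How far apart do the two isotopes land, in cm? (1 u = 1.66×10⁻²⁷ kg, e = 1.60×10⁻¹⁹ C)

Both emerge at v = E/B₁ = 7.17×10^5 m/s.
r = mv/(qB₂), so r₁ = 0.2922 m and r₂ = 0.3288 m, giving Δr = 0.0365 m.
After a semicircle each ion lands a diameter 2r from the entry slit, so the separation is 2Δr = 0.0731 m.

Δd ≈ 7.31 cm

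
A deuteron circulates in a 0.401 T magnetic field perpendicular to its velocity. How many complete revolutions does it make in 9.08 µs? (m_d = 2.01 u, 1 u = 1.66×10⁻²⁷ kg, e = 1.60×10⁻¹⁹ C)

T = 2πm/(qB) = 2π(3.3366×10^-27) / [(1×1.60×10^-19)(0.401)] = 3.2675×10^-7 s.
N = t/T = 9.08×10^-6 / 3.2675×10^-7 ≈ 27.79, so 27 complete revolutions.

N = 27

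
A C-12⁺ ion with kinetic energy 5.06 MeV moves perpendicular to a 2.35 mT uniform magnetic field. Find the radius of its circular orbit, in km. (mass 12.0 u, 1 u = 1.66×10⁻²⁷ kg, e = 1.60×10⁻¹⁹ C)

Convert the energy: K = 5.06 MeV = 8.10×10^-13 J.
v = √(2K/m) = √(2·8.10×10^-13/1.99×10^-26) = 9.02×10^6 m/s.
r = mv/(qB) = (1.99×10^-26)(9.02×10^6) / [(1×1.60×10^-19)(2.35×10^-3)] = 478 m.

r ≈ 0.478 km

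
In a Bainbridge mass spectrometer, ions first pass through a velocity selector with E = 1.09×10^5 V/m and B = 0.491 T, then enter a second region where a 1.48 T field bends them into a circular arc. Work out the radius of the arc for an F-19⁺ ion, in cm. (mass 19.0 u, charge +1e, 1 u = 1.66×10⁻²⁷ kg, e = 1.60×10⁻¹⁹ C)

The selector passes v = E/B = 1.09×10^5/0.491 = 2.22×10^5 m/s.
In the deflection region, r = mv/(qB₂) = (3.15×10^-26)(2.22×10^5) / [(1×1.60×10^-19)(1.48)] = 0.0296 m.

r ≈ 2.96 cm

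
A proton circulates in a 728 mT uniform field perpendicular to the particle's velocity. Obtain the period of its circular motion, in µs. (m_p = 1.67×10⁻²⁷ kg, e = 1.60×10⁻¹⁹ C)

T ≈ 0.0901 µs

The cyclotron period is independent of speed: T = 2πm/(qB).
T = 2π(1.67×10^-27) / [(1×1.60×10^-19)(0.728)] = 9.01×10^-8 s.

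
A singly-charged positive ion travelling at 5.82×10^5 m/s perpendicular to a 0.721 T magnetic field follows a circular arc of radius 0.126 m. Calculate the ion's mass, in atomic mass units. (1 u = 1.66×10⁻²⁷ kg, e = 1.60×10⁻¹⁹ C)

qvB = mv²/r ⇒ m = qBr/v.
m = (1×1.60×10^-19)(0.721)(0.126) / (5.82×10^5) = 2.50×10^-26 kg = 15.0 u.

m ≈ 15.0 u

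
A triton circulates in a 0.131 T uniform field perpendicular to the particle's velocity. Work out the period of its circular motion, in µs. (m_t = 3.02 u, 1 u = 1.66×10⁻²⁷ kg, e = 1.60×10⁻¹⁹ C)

T ≈ 1.50 µs

The cyclotron period is independent of speed: T = 2πm/(qB).
T = 2π(5.01×10^-27) / [(1×1.60×10^-19)(0.131)] = 1.50×10^-6 s.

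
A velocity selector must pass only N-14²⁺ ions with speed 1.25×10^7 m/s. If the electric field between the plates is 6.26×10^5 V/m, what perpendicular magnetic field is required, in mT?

qE = qvB ⇒ B = E/v = (6.26×10^5) / (1.25×10^7) = 0.0501 T.

B ≈ 50.1 mT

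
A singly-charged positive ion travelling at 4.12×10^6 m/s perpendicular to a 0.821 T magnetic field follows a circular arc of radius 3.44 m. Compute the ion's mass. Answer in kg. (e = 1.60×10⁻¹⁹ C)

m ≈ 1.10×10^-25 kg

qvB = mv²/r ⇒ m = qBr/v.
m = (1×1.60×10^-19)(0.821)(3.44) / (4.12×10^6) = 1.10×10^-25 kg.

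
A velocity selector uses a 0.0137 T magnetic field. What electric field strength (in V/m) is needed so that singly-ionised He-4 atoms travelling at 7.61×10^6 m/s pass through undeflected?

E ≈ 1.04×10^5 V/m

qE = qvB ⇒ E = vB = (7.61×10^6)(0.0137) = 1.04×10^5 V/m.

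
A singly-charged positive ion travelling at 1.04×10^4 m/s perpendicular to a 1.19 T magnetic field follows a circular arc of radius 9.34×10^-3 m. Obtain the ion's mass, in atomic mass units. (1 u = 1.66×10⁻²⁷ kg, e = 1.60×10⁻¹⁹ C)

qvB = mv²/r ⇒ m = qBr/v.
m = (1×1.60×10^-19)(1.19)(9.34×10^-3) / (1.04×10^4) = 1.71×10^-25 kg = 103 u.

m ≈ 103 u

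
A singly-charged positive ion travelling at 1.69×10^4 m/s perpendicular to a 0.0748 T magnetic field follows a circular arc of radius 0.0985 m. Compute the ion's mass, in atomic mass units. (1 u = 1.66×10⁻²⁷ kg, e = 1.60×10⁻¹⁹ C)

qvB = mv²/r ⇒ m = qBr/v.
m = (1×1.60×10^-19)(0.0748)(0.0985) / (1.69×10^4) = 6.98×10^-26 kg = 42.0 u.

m ≈ 42.0 u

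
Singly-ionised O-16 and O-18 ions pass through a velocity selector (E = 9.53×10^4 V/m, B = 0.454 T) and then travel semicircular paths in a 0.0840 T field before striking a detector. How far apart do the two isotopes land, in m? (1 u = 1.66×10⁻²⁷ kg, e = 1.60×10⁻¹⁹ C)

Δd ≈ 0.104 m

Both emerge at v = E/B₁ = 2.10×10^5 m/s.
r = mv/(qB₂), so r₁ = 0.4148 m and r₂ = 0.4667 m, giving Δr = 0.0519 m.
After a semicircle each ion lands a diameter 2r from the entry slit, so the separation is 2Δr = 0.104 m.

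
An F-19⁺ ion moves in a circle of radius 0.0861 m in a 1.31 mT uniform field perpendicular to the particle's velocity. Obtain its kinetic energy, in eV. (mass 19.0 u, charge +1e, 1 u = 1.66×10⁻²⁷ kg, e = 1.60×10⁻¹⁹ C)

v = qBr/m = (1×1.60×10^-19)(1.31×10^-3)(0.0861) / (3.15×10^-26) = 572 m/s.
K = ½mv² = 0.5·(3.15×10^-26)·(572)² = 5.16×10^-21 J = 0.0323 eV.

K ≈ 0.0323 eV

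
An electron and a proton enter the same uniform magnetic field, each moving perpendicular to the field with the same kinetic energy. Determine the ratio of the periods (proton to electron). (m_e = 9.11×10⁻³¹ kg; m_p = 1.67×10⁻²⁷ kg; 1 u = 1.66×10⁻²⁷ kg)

ratio ≈ 1830

T = 2πm/(qB) is independent of speed, so T₂/T₁ = (m₂/q₂)/(m₁/q₁).
T_{proton}/T_{electron} = (1.67×10^-27/1e) / (9.11×10^-31/1e) = 1830.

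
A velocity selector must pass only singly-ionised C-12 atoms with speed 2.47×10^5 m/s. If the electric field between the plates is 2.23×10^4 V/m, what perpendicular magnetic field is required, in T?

B ≈ 0.0903 T

qE = qvB ⇒ B = E/v = (2.23×10^4) / (2.47×10^5) = 0.0903 T.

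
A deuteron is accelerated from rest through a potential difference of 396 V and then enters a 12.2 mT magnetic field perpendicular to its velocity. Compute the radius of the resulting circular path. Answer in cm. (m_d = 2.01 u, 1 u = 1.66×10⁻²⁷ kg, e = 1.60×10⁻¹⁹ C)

The kinetic energy gained is K = qV = (1×1.60×10^-19)(396) = 6.34×10^-17 J.
v = √(2K/m) = 1.95×10^5 m/s.
r = mv/(qB) = (3.34×10^-27)(1.95×10^5) / [(1×1.60×10^-19)(0.0122)] = 0.333 m.

r ≈ 33.3 cm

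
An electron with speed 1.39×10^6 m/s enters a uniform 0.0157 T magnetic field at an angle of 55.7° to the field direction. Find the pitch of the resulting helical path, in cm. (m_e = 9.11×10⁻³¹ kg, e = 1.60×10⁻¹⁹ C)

The velocity component along B is v∥ = v cos55.7° = 7.83×10^5 m/s.
The cyclotron period T = 2πm/(qB) = 2.28×10^-9 s is set by m, q, B alone.
Pitch = v∥·T = (7.83×10^5)(2.28×10^-9) = 1.78×10^-3 m.

pitch ≈ 0.178 cm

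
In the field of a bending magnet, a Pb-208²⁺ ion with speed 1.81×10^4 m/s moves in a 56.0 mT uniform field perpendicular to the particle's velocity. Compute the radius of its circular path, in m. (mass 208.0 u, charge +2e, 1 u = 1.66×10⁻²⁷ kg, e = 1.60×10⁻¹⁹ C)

r ≈ 0.349 m

The magnetic force provides the centripetal force: qvB = mv²/r, so r = mv/(qB).
r = (3.45×10^-25 kg)(1.81×10^4 m/s) / [(2×1.60×10^-19 C)(0.0560 T)] = 0.349 m.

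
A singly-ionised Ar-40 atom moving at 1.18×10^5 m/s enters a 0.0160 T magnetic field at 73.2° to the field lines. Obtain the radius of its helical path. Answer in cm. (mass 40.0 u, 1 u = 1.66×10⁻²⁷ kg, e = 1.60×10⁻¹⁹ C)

Only the perpendicular component v⊥ = v sin73.2° = 1.13×10^5 m/s is bent by the field.
r = m v⊥ /(qB) = (6.64×10^-26)(1.13×10^5) / [(1×1.60×10^-19)(0.0160)] = 2.93 m.

r ≈ 293 cm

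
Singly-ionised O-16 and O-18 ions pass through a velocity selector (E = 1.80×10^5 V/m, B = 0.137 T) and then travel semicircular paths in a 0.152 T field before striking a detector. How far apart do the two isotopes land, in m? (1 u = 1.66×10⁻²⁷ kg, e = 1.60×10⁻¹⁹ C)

Both emerge at v = E/B₁ = 1.31×10^6 m/s.
r = mv/(qB₂), so r₁ = 1.435 m and r₂ = 1.614 m, giving Δr = 0.179 m.
After a semicircle each ion lands a diameter 2r from the entry slit, so the separation is 2Δr = 0.359 m.

Δd ≈ 0.359 m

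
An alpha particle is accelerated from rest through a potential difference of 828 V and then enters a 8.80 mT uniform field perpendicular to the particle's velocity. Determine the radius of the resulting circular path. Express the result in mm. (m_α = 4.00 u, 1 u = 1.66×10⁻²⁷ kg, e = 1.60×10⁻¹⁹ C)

r ≈ 666 mm

The kinetic energy gained is K = qV = (2×1.60×10^-19)(828) = 2.65×10^-16 J.
v = √(2K/m) = 2.83×10^5 m/s.
r = mv/(qB) = (6.64×10^-27)(2.83×10^5) / [(2×1.60×10^-19)(8.80×10^-3)] = 0.666 m.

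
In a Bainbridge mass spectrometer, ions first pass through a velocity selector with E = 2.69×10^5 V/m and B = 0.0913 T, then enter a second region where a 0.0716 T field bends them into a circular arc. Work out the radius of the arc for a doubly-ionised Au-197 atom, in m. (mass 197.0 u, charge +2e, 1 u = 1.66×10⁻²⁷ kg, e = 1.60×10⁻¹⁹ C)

r ≈ 42.1 m

The selector passes v = E/B = 2.69×10^5/0.0913 = 2.95×10^6 m/s.
In the deflection region, r = mv/(qB₂) = (3.27×10^-25)(2.95×10^6) / [(2×1.60×10^-19)(0.0716)] = 42.1 m.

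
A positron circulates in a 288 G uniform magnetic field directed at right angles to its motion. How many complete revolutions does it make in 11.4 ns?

N = 9

T = 2πm/(qB) = 2π(9.11×10^-31) / [(1×1.60×10^-19)(0.0288)] = 1.2422×10^-9 s.
N = t/T = 1.14×10^-8 / 1.2422×10^-9 ≈ 9.18, so 9 complete revolutions.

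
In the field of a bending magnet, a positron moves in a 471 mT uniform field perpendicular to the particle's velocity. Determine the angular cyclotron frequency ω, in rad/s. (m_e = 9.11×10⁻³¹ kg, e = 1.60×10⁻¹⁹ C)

ω ≈ 8.27×10^10 rad/s

ω = qB/m = (1×1.60×10^-19)(0.471) / (9.11×10^-31) = 8.27×10^10 rad/s.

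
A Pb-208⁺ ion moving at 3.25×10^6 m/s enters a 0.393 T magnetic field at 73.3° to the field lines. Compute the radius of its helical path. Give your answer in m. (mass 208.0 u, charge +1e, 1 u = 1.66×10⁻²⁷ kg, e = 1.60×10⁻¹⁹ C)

r ≈ 17.1 m

Only the perpendicular component v⊥ = v sin73.3° = 3.11×10^6 m/s is bent by the field.
r = m v⊥ /(qB) = (3.45×10^-25)(3.11×10^6) / [(1×1.60×10^-19)(0.393)] = 17.1 m.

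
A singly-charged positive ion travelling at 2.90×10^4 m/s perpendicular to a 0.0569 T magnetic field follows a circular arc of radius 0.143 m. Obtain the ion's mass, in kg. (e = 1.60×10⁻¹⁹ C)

qvB = mv²/r ⇒ m = qBr/v.
m = (1×1.60×10^-19)(0.0569)(0.143) / (2.90×10^4) = 4.49×10^-26 kg.

m ≈ 4.49×10^-26 kg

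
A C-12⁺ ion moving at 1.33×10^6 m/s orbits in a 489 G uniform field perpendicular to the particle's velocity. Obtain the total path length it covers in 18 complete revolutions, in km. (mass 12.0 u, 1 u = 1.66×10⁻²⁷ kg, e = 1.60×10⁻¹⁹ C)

r = mv/(qB) = 3.39 m, so one revolution covers 2πr = 21.3 m.
In 18 revolutions: L = 18·2πr = 383 m.

L ≈ 0.383 km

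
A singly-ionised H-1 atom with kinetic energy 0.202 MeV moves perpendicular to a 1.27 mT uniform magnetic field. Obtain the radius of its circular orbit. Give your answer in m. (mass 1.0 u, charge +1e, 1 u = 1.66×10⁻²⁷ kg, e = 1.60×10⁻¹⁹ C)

Convert the energy: K = 0.202 MeV = 3.23×10^-14 J.
v = √(2K/m) = √(2·3.23×10^-14/1.66×10^-27) = 6.24×10^6 m/s.
r = mv/(qB) = (1.66×10^-27)(6.24×10^6) / [(1×1.60×10^-19)(1.27×10^-3)] = 51.0 m.

r ≈ 51.0 m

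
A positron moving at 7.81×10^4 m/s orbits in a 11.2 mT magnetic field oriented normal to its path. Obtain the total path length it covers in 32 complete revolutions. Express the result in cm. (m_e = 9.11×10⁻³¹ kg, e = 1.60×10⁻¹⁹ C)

r = mv/(qB) = 3.97×10^-5 m, so one revolution covers 2πr = 2.49×10^-4 m.
In 32 revolutions: L = 32·2πr = 7.98×10^-3 m.

L ≈ 0.798 cm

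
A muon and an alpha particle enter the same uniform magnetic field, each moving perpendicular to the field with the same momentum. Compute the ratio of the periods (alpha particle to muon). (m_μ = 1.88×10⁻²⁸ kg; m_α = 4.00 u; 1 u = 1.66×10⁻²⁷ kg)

T = 2πm/(qB) is independent of speed, so T₂/T₁ = (m₂/q₂)/(m₁/q₁).
T_{alpha particle}/T_{muon} = (6.64×10^-27/2e) / (1.88×10^-28/1e) = 17.7.

ratio ≈ 17.7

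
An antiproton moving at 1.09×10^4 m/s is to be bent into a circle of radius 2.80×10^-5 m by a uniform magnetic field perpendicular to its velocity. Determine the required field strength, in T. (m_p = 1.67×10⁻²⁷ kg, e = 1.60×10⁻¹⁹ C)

B ≈ 4.06 T

qvB = mv²/r gives B = mv/(qr).
B = (1.67×10^-27)(1.09×10^4) / [(1×1.60×10^-19)(2.80×10^-5)] = 4.06 T.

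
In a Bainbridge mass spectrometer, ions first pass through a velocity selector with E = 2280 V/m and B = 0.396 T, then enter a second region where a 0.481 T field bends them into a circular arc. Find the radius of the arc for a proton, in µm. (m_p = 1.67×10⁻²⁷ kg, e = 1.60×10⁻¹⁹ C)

r ≈ 125 µm

The selector passes v = E/B = 2280/0.396 = 5760 m/s.
In the deflection region, r = mv/(qB₂) = (1.67×10^-27)(5760) / [(1×1.60×10^-19)(0.481)] = 1.25×10^-4 m.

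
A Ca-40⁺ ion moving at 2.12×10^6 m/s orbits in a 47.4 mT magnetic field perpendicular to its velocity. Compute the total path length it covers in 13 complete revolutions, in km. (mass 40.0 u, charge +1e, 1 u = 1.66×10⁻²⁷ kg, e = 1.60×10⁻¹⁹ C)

r = mv/(qB) = 18.6 m, so one revolution covers 2πr = 117 m.
In 13 revolutions: L = 13·2πr = 1520 m.

L ≈ 1.52 km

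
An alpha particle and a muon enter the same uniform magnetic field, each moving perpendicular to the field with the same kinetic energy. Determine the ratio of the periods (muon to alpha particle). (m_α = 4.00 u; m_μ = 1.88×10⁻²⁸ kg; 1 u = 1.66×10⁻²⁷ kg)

ratio ≈ 0.0566

T = 2πm/(qB) is independent of speed, so T₂/T₁ = (m₂/q₂)/(m₁/q₁).
T_{muon}/T_{alpha particle} = (1.88×10^-28/1e) / (6.64×10^-27/2e) = 0.0566.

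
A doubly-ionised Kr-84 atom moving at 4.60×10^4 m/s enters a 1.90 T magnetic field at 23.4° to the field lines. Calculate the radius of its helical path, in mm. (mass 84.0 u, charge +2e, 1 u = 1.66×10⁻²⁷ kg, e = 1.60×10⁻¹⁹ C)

Only the perpendicular component v⊥ = v sin23.4° = 1.83×10^4 m/s is bent by the field.
r = m v⊥ /(qB) = (1.39×10^-25)(1.83×10^4) / [(2×1.60×10^-19)(1.90)] = 4.19×10^-3 m.

r ≈ 4.19 mm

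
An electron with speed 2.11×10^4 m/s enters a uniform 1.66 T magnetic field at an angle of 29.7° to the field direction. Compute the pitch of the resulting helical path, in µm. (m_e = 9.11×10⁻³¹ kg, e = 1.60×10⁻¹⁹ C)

pitch ≈ 0.395 µm

The velocity component along B is v∥ = v cos29.7° = 1.83×10^4 m/s.
The cyclotron period T = 2πm/(qB) = 2.16×10^-11 s is set by m, q, B alone.
Pitch = v∥·T = (1.83×10^4)(2.16×10^-11) = 3.95×10^-7 m.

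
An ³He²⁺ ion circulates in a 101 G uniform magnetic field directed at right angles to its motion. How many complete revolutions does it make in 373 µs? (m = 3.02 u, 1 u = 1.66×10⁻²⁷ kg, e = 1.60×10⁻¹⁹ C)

T = 2πm/(qB) = 2π(5.0132×10^-27) / [(2×1.60×10^-19)(0.0101)] = 9.7459×10^-6 s.
N = t/T = 3.73×10^-4 / 9.7459×10^-6 ≈ 38.27, so 38 complete revolutions.

N = 38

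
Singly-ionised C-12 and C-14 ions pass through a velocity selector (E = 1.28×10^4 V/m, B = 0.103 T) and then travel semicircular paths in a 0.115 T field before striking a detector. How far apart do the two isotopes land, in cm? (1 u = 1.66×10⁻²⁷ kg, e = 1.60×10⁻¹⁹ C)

Both emerge at v = E/B₁ = 1.24×10^5 m/s.
r = mv/(qB₂), so r₁ = 0.1345 m and r₂ = 0.1570 m, giving Δr = 0.0224 m.
After a semicircle each ion lands a diameter 2r from the entry slit, so the separation is 2Δr = 0.0448 m.

Δd ≈ 4.48 cm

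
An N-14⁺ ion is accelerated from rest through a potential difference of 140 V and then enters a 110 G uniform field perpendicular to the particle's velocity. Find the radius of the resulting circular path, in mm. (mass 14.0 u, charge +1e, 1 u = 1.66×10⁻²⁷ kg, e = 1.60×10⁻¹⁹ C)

r ≈ 580 mm

The kinetic energy gained is K = qV = (1×1.60×10^-19)(140) = 2.24×10^-17 J.
v = √(2K/m) = 4.39×10^4 m/s.
r = mv/(qB) = (2.32×10^-26)(4.39×10^4) / [(1×1.60×10^-19)(0.0110)] = 0.580 m.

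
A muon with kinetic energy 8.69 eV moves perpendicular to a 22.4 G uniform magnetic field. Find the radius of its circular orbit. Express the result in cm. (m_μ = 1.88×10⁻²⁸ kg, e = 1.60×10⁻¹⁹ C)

r ≈ 6.38 cm

Convert the energy: K = 8.69 eV = 1.39×10^-18 J.
v = √(2K/m) = √(2·1.39×10^-18/1.88×10^-28) = 1.22×10^5 m/s.
r = mv/(qB) = (1.88×10^-28)(1.22×10^5) / [(1×1.60×10^-19)(2.24×10^-3)] = 0.0638 m.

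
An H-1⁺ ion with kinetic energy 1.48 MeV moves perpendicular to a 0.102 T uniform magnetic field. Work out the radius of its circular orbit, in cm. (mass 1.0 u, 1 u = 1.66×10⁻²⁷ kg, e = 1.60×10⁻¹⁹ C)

Convert the energy: K = 1.48 MeV = 2.37×10^-13 J.
v = √(2K/m) = √(2·2.37×10^-13/1.66×10^-27) = 1.69×10^7 m/s.
r = mv/(qB) = (1.66×10^-27)(1.69×10^7) / [(1×1.60×10^-19)(0.102)] = 1.72 m.

r ≈ 172 cm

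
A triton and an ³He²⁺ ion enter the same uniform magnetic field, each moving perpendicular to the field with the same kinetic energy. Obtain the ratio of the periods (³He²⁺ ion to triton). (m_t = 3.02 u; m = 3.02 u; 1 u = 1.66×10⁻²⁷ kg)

ratio ≈ 0.500

T = 2πm/(qB) is independent of speed, so T₂/T₁ = (m₂/q₂)/(m₁/q₁).
T_{³He²⁺ ion}/T_{triton} = (5.01×10^-27/2e) / (5.01×10^-27/1e) = 0.500.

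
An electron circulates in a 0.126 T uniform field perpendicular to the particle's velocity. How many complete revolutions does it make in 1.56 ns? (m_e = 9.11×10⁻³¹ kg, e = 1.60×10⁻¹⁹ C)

N = 5

T = 2πm/(qB) = 2π(9.11×10^-31) / [(1×1.60×10^-19)(0.126)] = 2.8393×10^-10 s.
N = t/T = 1.56×10^-9 / 2.8393×10^-10 ≈ 5.49, so 5 complete revolutions.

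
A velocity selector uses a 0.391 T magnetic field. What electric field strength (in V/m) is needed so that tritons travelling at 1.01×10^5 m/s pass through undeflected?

E ≈ 3.95×10^4 V/m

qE = qvB ⇒ E = vB = (1.01×10^5)(0.391) = 3.95×10^4 V/m.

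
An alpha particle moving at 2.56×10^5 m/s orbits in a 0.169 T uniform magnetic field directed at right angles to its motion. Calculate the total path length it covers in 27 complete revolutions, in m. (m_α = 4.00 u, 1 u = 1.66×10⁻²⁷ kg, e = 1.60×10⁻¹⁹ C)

r = mv/(qB) = 0.0314 m, so one revolution covers 2πr = 0.197 m.
In 27 revolutions: L = 27·2πr = 5.33 m.

L ≈ 5.33 m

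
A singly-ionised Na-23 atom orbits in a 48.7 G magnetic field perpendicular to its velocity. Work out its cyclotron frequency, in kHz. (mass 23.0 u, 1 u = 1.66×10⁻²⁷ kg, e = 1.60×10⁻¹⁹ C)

f = qB/(2πm) = (1×1.60×10^-19)(4.87×10^-3) / [2π(3.82×10^-26)] = 3250 Hz.

f ≈ 3.25 kHz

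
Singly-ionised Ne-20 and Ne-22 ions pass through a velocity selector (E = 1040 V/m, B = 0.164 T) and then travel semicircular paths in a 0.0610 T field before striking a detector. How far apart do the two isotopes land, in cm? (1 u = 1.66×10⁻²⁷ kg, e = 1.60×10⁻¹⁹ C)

Both emerge at v = E/B₁ = 6340 m/s.
r = mv/(qB₂), so r₁ = 0.02157 m and r₂ = 0.02373 m, giving Δr = 2.16×10^-3 m.
After a semicircle each ion lands a diameter 2r from the entry slit, so the separation is 2Δr = 4.31×10^-3 m.

Δd ≈ 0.431 cm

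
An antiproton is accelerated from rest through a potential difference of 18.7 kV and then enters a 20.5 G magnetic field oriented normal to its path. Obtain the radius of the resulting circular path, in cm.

r ≈ 964 cm

The kinetic energy gained is K = qV = (1×1.60×10^-19)(1.87×10^4) = 2.99×10^-15 J.
v = √(2K/m) = 1.89×10^6 m/s.
r = mv/(qB) = (1.67×10^-27)(1.89×10^6) / [(1×1.60×10^-19)(2.05×10^-3)] = 9.64 m.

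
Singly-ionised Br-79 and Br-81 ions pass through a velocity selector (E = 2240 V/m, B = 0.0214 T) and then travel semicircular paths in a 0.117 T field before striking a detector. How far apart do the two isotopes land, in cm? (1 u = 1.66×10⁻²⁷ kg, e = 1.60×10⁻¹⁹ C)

Δd ≈ 3.71 cm

Both emerge at v = E/B₁ = 1.05×10^5 m/s.
r = mv/(qB₂), so r₁ = 0.7333 m and r₂ = 0.7518 m, giving Δr = 0.0186 m.
After a semicircle each ion lands a diameter 2r from the entry slit, so the separation is 2Δr = 0.0371 m.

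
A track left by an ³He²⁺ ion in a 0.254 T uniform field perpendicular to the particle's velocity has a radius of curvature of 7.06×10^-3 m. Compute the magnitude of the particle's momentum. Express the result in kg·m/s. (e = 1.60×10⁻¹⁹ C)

p ≈ 5.74×10^-22 kg·m/s

Since qvB = mv²/r, the momentum p = mv = qBr.
p = (2×1.60×10^-19)(0.254)(7.06×10^-3) = 5.74×10^-22 kg·m/s.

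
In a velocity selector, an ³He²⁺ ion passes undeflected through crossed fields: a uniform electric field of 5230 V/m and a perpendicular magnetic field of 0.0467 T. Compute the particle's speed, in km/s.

v ≈ 112 km/s

For zero net force, qE = qvB, so v = E/B.
v = (5230) / (0.0467) = 1.12×10^5 m/s.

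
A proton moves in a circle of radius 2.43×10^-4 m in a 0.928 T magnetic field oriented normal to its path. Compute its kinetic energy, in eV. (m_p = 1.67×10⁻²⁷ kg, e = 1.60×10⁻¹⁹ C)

K ≈ 2.44 eV

v = qBr/m = (1×1.60×10^-19)(0.928)(2.43×10^-4) / (1.67×10^-27) = 2.16×10^4 m/s.
K = ½mv² = 0.5·(1.67×10^-27)·(2.16×10^4)² = 3.90×10^-19 J = 2.44 eV.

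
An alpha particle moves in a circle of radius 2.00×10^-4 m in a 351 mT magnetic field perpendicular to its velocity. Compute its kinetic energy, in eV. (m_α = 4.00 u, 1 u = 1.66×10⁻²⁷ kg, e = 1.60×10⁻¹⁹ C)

K ≈ 0.237 eV

v = qBr/m = (2×1.60×10^-19)(0.351)(2.00×10^-4) / (6.64×10^-27) = 3380 m/s.
K = ½mv² = 0.5·(6.64×10^-27)·(3380)² = 3.80×10^-20 J = 0.237 eV.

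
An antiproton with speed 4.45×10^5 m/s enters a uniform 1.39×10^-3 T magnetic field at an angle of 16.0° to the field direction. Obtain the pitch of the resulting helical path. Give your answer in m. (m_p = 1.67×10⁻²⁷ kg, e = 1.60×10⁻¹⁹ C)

The velocity component along B is v∥ = v cos16.0° = 4.28×10^5 m/s.
The cyclotron period T = 2πm/(qB) = 4.72×10^-5 s is set by m, q, B alone.
Pitch = v∥·T = (4.28×10^5)(4.72×10^-5) = 20.2 m.

pitch ≈ 20.2 m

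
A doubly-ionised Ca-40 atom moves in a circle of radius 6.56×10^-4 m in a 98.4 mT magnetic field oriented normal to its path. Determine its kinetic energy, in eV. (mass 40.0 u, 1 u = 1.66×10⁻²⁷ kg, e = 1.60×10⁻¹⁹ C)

K ≈ 0.0201 eV

v = qBr/m = (2×1.60×10^-19)(0.0984)(6.56×10^-4) / (6.64×10^-26) = 311 m/s.
K = ½mv² = 0.5·(6.64×10^-26)·(311)² = 3.21×10^-21 J = 0.0201 eV.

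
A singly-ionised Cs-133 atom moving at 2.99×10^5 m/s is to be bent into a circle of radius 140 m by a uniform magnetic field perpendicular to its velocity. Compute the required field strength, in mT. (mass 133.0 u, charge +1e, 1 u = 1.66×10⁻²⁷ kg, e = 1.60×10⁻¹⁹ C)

B ≈ 2.95 mT

qvB = mv²/r gives B = mv/(qr).
B = (2.21×10^-25)(2.99×10^5) / [(1×1.60×10^-19)(140)] = 2.95×10^-3 T.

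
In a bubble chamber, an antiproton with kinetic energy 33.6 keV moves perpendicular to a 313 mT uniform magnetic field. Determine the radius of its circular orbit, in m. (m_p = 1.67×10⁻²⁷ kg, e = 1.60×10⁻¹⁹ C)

r ≈ 0.0846 m

Convert the energy: K = 33.6 keV = 5.38×10^-15 J.
v = √(2K/m) = √(2·5.38×10^-15/1.67×10^-27) = 2.54×10^6 m/s.
r = mv/(qB) = (1.67×10^-27)(2.54×10^6) / [(1×1.60×10^-19)(0.313)] = 0.0846 m.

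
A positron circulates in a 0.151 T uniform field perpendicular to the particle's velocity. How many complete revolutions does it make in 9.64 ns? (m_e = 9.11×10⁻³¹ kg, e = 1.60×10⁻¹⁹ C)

N = 40

T = 2πm/(qB) = 2π(9.11×10^-31) / [(1×1.60×10^-19)(0.151)] = 2.3692×10^-10 s.
N = t/T = 9.64×10^-9 / 2.3692×10^-10 ≈ 40.69, so 40 complete revolutions.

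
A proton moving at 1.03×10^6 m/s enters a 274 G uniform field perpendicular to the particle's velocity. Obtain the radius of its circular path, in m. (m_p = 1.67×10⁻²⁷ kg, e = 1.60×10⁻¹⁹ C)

r ≈ 0.392 m

The magnetic force provides the centripetal force: qvB = mv²/r, so r = mv/(qB).
r = (1.67×10^-27 kg)(1.03×10^6 m/s) / [(1×1.60×10^-19 C)(0.0274 T)] = 0.392 m.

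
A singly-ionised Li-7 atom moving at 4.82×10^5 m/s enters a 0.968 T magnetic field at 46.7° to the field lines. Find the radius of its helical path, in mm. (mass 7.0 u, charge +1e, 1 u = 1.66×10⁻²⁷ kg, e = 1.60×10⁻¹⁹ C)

r ≈ 26.3 mm

Only the perpendicular component v⊥ = v sin46.7° = 3.51×10^5 m/s is bent by the field.
r = m v⊥ /(qB) = (1.16×10^-26)(3.51×10^5) / [(1×1.60×10^-19)(0.968)] = 0.0263 m.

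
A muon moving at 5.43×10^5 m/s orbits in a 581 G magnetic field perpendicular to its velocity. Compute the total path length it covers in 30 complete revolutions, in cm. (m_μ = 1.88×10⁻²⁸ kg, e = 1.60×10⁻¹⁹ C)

r = mv/(qB) = 0.0110 m, so one revolution covers 2πr = 0.0690 m.
In 30 revolutions: L = 30·2πr = 2.07 m.

L ≈ 207 cm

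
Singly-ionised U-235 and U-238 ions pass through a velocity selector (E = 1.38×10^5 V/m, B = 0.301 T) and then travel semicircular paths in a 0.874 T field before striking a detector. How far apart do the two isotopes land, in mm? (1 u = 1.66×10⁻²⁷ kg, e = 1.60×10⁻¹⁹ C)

Both emerge at v = E/B₁ = 4.58×10^5 m/s.
r = mv/(qB₂), so r₁ = 1.2790 m and r₂ = 1.2953 m, giving Δr = 0.0163 m.
After a semicircle each ion lands a diameter 2r from the entry slit, so the separation is 2Δr = 0.0327 m.

Δd ≈ 32.7 mm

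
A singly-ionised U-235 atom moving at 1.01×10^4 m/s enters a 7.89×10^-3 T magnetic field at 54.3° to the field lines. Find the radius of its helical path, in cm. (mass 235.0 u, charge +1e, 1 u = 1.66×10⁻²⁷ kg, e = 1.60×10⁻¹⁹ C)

r ≈ 253 cm

Only the perpendicular component v⊥ = v sin54.3° = 8200 m/s is bent by the field.
r = m v⊥ /(qB) = (3.90×10^-25)(8200) / [(1×1.60×10^-19)(7.89×10^-3)] = 2.53 m.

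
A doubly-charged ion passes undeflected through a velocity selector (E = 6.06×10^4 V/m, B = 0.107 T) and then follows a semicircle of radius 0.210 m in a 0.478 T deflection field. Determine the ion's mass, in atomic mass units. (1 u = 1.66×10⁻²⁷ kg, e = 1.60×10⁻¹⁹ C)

m ≈ 34.2 u

v = E/B₁ = 5.66×10^5 m/s.
From r = mv/(qB₂), m = qB₂r/v = (2×1.60×10^-19)(0.478)(0.210) / (5.66×10^5) = 5.67×10^-26 kg.
In atomic mass units: m = 5.67×10^-26 / 1.66×10^-27 = 34.2 u.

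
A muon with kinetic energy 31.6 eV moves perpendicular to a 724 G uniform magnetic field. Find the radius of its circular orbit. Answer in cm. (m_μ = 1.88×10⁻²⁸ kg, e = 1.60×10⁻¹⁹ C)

r ≈ 0.376 cm

Convert the energy: K = 31.6 eV = 5.06×10^-18 J.
v = √(2K/m) = √(2·5.06×10^-18/1.88×10^-28) = 2.32×10^5 m/s.
r = mv/(qB) = (1.88×10^-28)(2.32×10^5) / [(1×1.60×10^-19)(0.0724)] = 3.76×10^-3 m.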